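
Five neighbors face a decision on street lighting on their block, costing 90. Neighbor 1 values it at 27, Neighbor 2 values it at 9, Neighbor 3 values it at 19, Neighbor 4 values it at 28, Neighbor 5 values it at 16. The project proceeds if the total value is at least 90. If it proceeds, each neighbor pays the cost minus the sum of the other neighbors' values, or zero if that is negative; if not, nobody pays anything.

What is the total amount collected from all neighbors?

Total value 99 ≥ cost 90, so it is built.
Neighbor 1: others sum to 72; max(0, 90 - 72) = 18.
Neighbor 2: others sum to 90; max(0, 90 - 90) = 0.
Neighbor 3: others sum to 80; max(0, 90 - 80) = 10.
Neighbor 4: others sum to 71; max(0, 90 - 71) = 19.
Neighbor 5: others sum to 83; max(0, 90 - 83) = 7.
Total collected = 18 + 0 + 10 + 19 + 7 = 54.

54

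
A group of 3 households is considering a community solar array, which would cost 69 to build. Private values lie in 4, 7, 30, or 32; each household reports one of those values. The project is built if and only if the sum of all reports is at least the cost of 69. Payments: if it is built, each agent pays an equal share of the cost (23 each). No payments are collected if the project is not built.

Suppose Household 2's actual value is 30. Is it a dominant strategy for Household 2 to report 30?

Consider the case where Household 1 reports 7 and Household 3 reports 30.
Truthful report 30: project not built, utility 0.
Report 32 instead: project built, pays 23, utility 30 - 23 = 7.
Since 7 > 0, reporting 32 is strictly better here, so truthful reporting is not dominant.

No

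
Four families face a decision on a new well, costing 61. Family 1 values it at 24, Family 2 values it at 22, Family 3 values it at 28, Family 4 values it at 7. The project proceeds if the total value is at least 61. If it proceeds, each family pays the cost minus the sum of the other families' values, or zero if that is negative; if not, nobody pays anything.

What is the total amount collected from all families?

14

Total value 81 ≥ cost 61, so it is built.
Family 1: others sum to 57; max(0, 61 - 57) = 4.
Family 2: others sum to 59; max(0, 61 - 59) = 2.
Family 3: others sum to 53; max(0, 61 - 53) = 8.
Family 4: others sum to 74; max(0, 61 - 74) = 0.
Total collected = 4 + 2 + 8 + 0 = 14.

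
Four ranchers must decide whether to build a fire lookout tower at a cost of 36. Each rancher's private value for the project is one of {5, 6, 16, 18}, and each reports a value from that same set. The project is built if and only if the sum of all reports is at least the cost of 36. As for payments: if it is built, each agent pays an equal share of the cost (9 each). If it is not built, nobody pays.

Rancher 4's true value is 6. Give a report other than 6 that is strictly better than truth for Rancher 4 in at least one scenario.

5

Suppose Rancher 1 reports 6, Rancher 2 reports 6 and Rancher 3 reports 18.
Report 6: project built, pays 9, utility 6 - 9 = -3.
Report 5: project not built, utility 0.
So reporting 5 beats truth here (0 > -3).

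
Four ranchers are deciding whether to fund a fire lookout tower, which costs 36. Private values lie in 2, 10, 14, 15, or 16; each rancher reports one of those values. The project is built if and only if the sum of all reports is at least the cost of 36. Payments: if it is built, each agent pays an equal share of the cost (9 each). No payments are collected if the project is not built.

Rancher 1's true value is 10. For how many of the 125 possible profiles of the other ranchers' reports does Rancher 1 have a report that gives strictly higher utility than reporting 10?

Others report (2, 2, 16): truth gives 0; report 16 gives 1 > 0. Violating.
Others report (2, 10, 10): truth gives 0; report 14 gives 1 > 0. Violating.
Others report (2, 16, 2): truth gives 0; report 16 gives 1 > 0. Violating.
Others report (10, 2, 10): truth gives 0; report 14 gives 1 > 0. Violating.
Others report (2, 2, 2): truth gives 0; no alternative beats it.
Others report (2, 2, 10): truth gives 0; no alternative beats it.
(Checking all 125 profiles: 6 have a profitable deviation, 119 do not.)

6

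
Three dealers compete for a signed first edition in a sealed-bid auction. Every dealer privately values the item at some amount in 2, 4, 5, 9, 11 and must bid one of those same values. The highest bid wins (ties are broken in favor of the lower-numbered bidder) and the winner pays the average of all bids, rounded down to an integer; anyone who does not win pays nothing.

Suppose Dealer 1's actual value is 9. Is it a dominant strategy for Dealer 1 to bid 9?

No

Consider the case where Dealer 2 bids 2 and Dealer 3 bids 2.
Truthful bid 9: wins, pays 4, utility 9 - 4 = 5.
Bid 2 instead: wins, pays 2, utility 9 - 2 = 7.
Since 7 > 5, bidding 2 is strictly better here, so truthful bidding is not dominant.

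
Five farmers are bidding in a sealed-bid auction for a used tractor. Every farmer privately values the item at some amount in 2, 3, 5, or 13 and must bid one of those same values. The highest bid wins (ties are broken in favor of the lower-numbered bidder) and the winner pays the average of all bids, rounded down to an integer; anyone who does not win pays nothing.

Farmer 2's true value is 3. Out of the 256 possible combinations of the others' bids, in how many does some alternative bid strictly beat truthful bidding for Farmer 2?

Others bid (3, 2, 2, 2): truth gives 0; bid 5 gives 1 > 0. Violating.
Others bid (2, 2, 2, 2): truth gives 1; no alternative beats it.
Others bid (2, 2, 2, 3): truth gives 1; no alternative beats it.
(Checking all 256 profiles: 1 has a profitable deviation, 255 do not.)

1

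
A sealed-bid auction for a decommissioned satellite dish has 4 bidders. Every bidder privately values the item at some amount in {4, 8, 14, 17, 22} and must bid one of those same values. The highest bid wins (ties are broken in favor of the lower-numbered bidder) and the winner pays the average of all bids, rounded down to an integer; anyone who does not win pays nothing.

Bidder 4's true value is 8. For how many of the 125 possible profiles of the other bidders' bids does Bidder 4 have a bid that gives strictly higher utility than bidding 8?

3

Others bid (4, 4, 8): truth gives 0; bid 14 gives 1 > 0. Violating.
Others bid (4, 8, 4): truth gives 0; bid 14 gives 1 > 0. Violating.
Others bid (8, 4, 4): truth gives 0; bid 14 gives 1 > 0. Violating.
Others bid (4, 4, 4): truth gives 3; no alternative beats it.
Others bid (4, 4, 14): truth gives 0; no alternative beats it.
(Checking all 125 profiles: 3 have a profitable deviation, 122 do not.)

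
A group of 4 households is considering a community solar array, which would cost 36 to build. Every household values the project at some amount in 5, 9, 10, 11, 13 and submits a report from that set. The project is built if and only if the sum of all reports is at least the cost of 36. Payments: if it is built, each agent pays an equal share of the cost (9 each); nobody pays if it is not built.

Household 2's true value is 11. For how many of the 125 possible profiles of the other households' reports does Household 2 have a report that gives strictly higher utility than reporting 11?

12

Others report (5, 5, 13): truth gives 0; report 13 gives 2 > 0. Violating.
Others report (5, 9, 9): truth gives 0; report 13 gives 2 > 0. Violating.
Others report (5, 9, 10): truth gives 0; report 13 gives 2 > 0. Violating.
Others report (5, 10, 9): truth gives 0; report 13 gives 2 > 0. Violating.
Others report (5, 5, 5): truth gives 0; no alternative beats it.
Others report (5, 5, 9): truth gives 0; no alternative beats it.
(Checking all 125 profiles: 12 have a profitable deviation, 113 do not.)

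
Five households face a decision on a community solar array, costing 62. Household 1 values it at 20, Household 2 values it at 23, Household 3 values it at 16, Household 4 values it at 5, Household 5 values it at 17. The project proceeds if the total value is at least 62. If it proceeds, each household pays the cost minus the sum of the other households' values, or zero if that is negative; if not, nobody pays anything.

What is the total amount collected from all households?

5

Total value 81 ≥ cost 62, so it is built.
Household 1: others sum to 61; max(0, 62 - 61) = 1.
Household 2: others sum to 58; max(0, 62 - 58) = 4.
Household 3: others sum to 65; max(0, 62 - 65) = 0.
Household 4: others sum to 76; max(0, 62 - 76) = 0.
Household 5: others sum to 64; max(0, 62 - 64) = 0.
Total collected = 1 + 4 + 0 + 0 + 0 = 5.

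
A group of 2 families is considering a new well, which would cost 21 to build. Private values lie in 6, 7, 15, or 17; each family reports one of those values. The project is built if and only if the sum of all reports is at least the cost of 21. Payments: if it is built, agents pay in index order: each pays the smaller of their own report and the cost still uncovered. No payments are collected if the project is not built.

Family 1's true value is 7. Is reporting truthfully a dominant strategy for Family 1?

Consider the case where Family 2 reports 15.
Truthful report 7: project built, pays 7, utility 7 - 7 = 0.
Report 6 instead: project built, pays 6, utility 7 - 6 = 1.
Since 1 > 0, reporting 6 is strictly better here, so truthful reporting is not dominant.

No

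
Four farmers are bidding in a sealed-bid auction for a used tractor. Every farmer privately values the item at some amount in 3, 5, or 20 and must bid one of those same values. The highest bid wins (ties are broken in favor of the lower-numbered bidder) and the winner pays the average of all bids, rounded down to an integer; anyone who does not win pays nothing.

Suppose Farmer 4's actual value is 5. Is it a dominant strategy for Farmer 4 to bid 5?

Yes

Check each profile of the others' bids and compare truth against every alternative bid.
Others bid (3, 3, 3): truth gives 2, best alternative gives 0.
Others bid (3, 3, 5): truth gives 0, best alternative gives 0.
Others bid (3, 3, 20): truth gives 0, best alternative gives 0.
Others bid (3, 5, 3): truth gives 0, best alternative gives 0.
Others bid (3, 5, 5): truth gives 0, best alternative gives 0.
Others bid (3, 5, 20): truth gives 0, best alternative gives 0.
(Remaining 21 profiles checked similarly; truth is weakly best in each.)
In every case the truthful bid is at least as good as any alternative, so it is a dominant strategy.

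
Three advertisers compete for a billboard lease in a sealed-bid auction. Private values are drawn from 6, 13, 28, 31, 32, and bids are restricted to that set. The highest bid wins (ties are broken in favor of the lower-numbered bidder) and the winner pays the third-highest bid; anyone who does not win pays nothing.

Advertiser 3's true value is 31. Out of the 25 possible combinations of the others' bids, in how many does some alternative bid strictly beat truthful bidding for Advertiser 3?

6

Others bid (6, 31): truth gives 0; bid 32 gives 25 > 0. Violating.
Others bid (13, 31): truth gives 0; bid 32 gives 18 > 0. Violating.
Others bid (28, 31): truth gives 0; bid 32 gives 3 > 0. Violating.
Others bid (31, 6): truth gives 0; bid 32 gives 25 > 0. Violating.
Others bid (6, 6): truth gives 25; no alternative beats it.
Others bid (6, 13): truth gives 25; no alternative beats it.
(Checking all 25 profiles: 6 have a profitable deviation, 19 do not.)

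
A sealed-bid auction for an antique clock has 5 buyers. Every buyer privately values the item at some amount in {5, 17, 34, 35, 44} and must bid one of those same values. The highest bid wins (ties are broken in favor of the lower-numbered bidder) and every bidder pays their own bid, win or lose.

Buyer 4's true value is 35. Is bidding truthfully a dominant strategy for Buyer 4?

Consider the case where Buyer 1 bids 5, Buyer 2 bids 5, Buyer 3 bids 5 and Buyer 5 bids 5.
Truthful bid 35: wins, pays 35, utility 35 - 35 = 0.
Bid 17 instead: wins, pays 17, utility 35 - 17 = 18.
Since 18 > 0, bidding 17 is strictly better here, so truthful bidding is not dominant.

No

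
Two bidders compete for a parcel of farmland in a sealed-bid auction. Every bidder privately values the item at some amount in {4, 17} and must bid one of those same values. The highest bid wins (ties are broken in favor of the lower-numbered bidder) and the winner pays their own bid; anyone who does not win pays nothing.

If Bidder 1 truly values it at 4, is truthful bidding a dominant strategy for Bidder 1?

Yes

Check each profile of the others' bids and compare truth against every alternative bid.
Others bid (4): truth gives 0, best alternative gives -13.
Others bid (17): truth gives 0, best alternative gives -13.
In every case the truthful bid is at least as good as any alternative, so it is a dominant strategy.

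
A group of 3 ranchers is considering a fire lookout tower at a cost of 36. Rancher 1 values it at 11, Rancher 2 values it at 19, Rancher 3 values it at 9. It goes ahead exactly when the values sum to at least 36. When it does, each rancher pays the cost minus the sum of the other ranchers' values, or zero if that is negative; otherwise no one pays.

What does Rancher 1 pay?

8

Total value 39 ≥ cost 36, so the project is built.
The other ranchers' values sum to 28.
Cost minus that sum is 36 - 28 = 8.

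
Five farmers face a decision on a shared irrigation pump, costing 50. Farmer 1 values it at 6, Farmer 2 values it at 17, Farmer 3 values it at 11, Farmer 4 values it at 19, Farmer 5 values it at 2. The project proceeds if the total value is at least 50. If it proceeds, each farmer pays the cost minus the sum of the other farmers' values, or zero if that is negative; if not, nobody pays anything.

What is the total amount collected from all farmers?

33

Total value 55 ≥ cost 50, so it is built.
Farmer 1: others sum to 49; max(0, 50 - 49) = 1.
Farmer 2: others sum to 38; max(0, 50 - 38) = 12.
Farmer 3: others sum to 44; max(0, 50 - 44) = 6.
Farmer 4: others sum to 36; max(0, 50 - 36) = 14.
Farmer 5: others sum to 53; max(0, 50 - 53) = 0.
Total collected = 1 + 12 + 6 + 14 + 0 = 33.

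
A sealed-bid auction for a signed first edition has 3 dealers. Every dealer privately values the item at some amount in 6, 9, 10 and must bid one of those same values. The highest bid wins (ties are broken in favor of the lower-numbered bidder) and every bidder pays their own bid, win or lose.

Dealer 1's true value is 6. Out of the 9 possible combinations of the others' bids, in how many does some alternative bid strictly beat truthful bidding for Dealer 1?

8

Others bid (6, 9): truth gives -6; bid 9 gives -3 > -6. Violating.
Others bid (6, 10): truth gives -6; bid 10 gives -4 > -6. Violating.
Others bid (9, 6): truth gives -6; bid 9 gives -3 > -6. Violating.
Others bid (9, 9): truth gives -6; bid 9 gives -3 > -6. Violating.
Others bid (6, 6): truth gives 0; no alternative beats it.
(Checking all 9 profiles: 8 have a profitable deviation, 1 does not.)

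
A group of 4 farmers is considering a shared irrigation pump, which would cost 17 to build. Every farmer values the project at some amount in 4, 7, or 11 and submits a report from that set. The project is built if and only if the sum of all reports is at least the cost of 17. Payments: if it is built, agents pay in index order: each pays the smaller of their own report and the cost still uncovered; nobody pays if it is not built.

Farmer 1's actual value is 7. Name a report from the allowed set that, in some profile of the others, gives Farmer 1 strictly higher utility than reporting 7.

4

Suppose Farmer 2 reports 4, Farmer 3 reports 4 and Farmer 4 reports 7.
Report 7: project built, pays 7, utility 7 - 7 = 0.
Report 4: project built, pays 4, utility 7 - 4 = 3.
So reporting 4 beats truth here (3 > 0).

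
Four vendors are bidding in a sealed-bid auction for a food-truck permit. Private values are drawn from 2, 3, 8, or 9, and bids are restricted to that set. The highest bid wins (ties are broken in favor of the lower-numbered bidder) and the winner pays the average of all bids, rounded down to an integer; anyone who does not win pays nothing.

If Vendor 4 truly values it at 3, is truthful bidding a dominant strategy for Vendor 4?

Yes

Check each profile of the others' bids and compare truth against every alternative bid.
Others bid (2, 2, 2): truth gives 1, best alternative gives 0.
Others bid (2, 2, 3): truth gives 0, best alternative gives 0.
Others bid (2, 2, 8): truth gives 0, best alternative gives 0.
Others bid (2, 2, 9): truth gives 0, best alternative gives 0.
Others bid (2, 3, 2): truth gives 0, best alternative gives 0.
Others bid (2, 3, 3): truth gives 0, best alternative gives 0.
(Remaining 58 profiles checked similarly; truth is weakly best in each.)
In every case the truthful bid is at least as good as any alternative, so it is a dominant strategy.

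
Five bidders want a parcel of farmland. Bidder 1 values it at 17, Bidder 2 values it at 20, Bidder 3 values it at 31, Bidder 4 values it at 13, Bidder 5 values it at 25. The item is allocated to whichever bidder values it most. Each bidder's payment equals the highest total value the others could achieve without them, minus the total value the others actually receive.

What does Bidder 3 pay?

Bidder 3 has the highest value and receives the item.
Without Bidder 3, the item would go to the next-highest value, 25, so the others could achieve 25.
With Bidder 3 present and winning, the others receive nothing, so their total is 0.
Payment = 25 - 0 = 25.

25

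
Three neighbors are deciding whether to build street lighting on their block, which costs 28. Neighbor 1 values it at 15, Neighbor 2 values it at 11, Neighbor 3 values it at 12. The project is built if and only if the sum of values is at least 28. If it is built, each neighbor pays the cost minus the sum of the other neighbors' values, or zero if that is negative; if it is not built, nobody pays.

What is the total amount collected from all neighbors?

Total value 38 ≥ cost 28, so it is built.
Neighbor 1: others sum to 23; max(0, 28 - 23) = 5.
Neighbor 2: others sum to 27; max(0, 28 - 27) = 1.
Neighbor 3: others sum to 26; max(0, 28 - 26) = 2.
Total collected = 5 + 1 + 2 = 8.

8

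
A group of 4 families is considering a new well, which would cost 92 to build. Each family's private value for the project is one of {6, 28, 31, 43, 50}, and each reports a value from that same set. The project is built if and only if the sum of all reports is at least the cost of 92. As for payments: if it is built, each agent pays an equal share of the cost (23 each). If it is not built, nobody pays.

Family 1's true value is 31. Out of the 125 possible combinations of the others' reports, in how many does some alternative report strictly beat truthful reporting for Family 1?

6

Others report (6, 6, 31): truth gives 0; report 50 gives 8 > 0. Violating.
Others report (6, 6, 43): truth gives 0; report 43 gives 8 > 0. Violating.
Others report (6, 31, 6): truth gives 0; report 50 gives 8 > 0. Violating.
Others report (6, 43, 6): truth gives 0; report 43 gives 8 > 0. Violating.
Others report (6, 6, 6): truth gives 0; no alternative beats it.
Others report (6, 6, 28): truth gives 0; no alternative beats it.
(Checking all 125 profiles: 6 have a profitable deviation, 119 do not.)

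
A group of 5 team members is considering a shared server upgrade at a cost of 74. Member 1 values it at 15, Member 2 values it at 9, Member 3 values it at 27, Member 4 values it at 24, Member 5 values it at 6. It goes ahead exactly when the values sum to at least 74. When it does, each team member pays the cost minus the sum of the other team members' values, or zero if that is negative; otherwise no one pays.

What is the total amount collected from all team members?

Total value 81 ≥ cost 74, so it is built.
Member 1: others sum to 66; max(0, 74 - 66) = 8.
Member 2: others sum to 72; max(0, 74 - 72) = 2.
Member 3: others sum to 54; max(0, 74 - 54) = 20.
Member 4: others sum to 57; max(0, 74 - 57) = 17.
Member 5: others sum to 75; max(0, 74 - 75) = 0.
Total collected = 8 + 2 + 20 + 17 + 0 = 47.

47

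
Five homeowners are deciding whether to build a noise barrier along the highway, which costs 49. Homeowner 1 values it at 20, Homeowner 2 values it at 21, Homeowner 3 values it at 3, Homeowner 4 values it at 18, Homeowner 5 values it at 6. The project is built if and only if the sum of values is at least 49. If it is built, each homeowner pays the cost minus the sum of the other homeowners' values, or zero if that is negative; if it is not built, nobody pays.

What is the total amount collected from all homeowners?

Total value 68 ≥ cost 49, so it is built.
Homeowner 1: others sum to 48; max(0, 49 - 48) = 1.
Homeowner 2: others sum to 47; max(0, 49 - 47) = 2.
Homeowner 3: others sum to 65; max(0, 49 - 65) = 0.
Homeowner 4: others sum to 50; max(0, 49 - 50) = 0.
Homeowner 5: others sum to 62; max(0, 49 - 62) = 0.
Total collected = 1 + 2 + 0 + 0 + 0 = 3.

3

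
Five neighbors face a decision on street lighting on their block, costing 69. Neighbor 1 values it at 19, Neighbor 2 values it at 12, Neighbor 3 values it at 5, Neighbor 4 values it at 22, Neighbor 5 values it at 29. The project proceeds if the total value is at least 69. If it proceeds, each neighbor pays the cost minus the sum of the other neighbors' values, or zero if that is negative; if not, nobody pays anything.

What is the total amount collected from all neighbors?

16

Total value 87 ≥ cost 69, so it is built.
Neighbor 1: others sum to 68; max(0, 69 - 68) = 1.
Neighbor 2: others sum to 75; max(0, 69 - 75) = 0.
Neighbor 3: others sum to 82; max(0, 69 - 82) = 0.
Neighbor 4: others sum to 65; max(0, 69 - 65) = 4.
Neighbor 5: others sum to 58; max(0, 69 - 58) = 11.
Total collected = 1 + 0 + 0 + 4 + 11 = 16.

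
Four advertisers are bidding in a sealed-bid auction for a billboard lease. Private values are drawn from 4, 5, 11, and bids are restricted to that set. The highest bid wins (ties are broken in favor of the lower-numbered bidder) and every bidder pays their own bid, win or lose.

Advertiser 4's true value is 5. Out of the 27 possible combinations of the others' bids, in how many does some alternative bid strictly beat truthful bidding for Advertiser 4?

Others bid (4, 4, 5): truth gives -5; bid 4 gives -4 > -5. Violating.
Others bid (4, 4, 11): truth gives -5; bid 4 gives -4 > -5. Violating.
Others bid (4, 5, 4): truth gives -5; bid 4 gives -4 > -5. Violating.
Others bid (4, 5, 5): truth gives -5; bid 4 gives -4 > -5. Violating.
Others bid (4, 4, 4): truth gives 0; no alternative beats it.
(Checking all 27 profiles: 26 have a profitable deviation, 1 does not.)

26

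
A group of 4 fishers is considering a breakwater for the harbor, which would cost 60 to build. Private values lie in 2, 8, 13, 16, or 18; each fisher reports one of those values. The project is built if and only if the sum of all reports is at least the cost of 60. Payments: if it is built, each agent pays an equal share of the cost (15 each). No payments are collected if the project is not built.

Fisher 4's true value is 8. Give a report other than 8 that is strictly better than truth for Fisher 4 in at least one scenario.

Suppose Fisher 1 reports 16, Fisher 2 reports 18 and Fisher 3 reports 18.
Report 8: project built, pays 15, utility 8 - 15 = -7.
Report 2: project not built, utility 0.
So reporting 2 beats truth here (0 > -7).

2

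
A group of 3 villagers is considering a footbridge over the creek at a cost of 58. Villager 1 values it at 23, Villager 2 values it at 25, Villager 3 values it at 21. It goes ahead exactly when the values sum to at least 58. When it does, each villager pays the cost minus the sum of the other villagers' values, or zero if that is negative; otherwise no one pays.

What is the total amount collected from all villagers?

Total value 69 ≥ cost 58, so it is built.
Villager 1: others sum to 46; max(0, 58 - 46) = 12.
Villager 2: others sum to 44; max(0, 58 - 44) = 14.
Villager 3: others sum to 48; max(0, 58 - 48) = 10.
Total collected = 12 + 14 + 10 = 36.

36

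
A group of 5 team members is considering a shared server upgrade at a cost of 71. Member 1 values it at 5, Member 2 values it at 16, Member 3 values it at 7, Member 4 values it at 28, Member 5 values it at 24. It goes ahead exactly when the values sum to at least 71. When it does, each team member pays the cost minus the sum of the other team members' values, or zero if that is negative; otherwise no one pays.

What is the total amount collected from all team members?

41

Total value 80 ≥ cost 71, so it is built.
Member 1: others sum to 75; max(0, 71 - 75) = 0.
Member 2: others sum to 64; max(0, 71 - 64) = 7.
Member 3: others sum to 73; max(0, 71 - 73) = 0.
Member 4: others sum to 52; max(0, 71 - 52) = 19.
Member 5: others sum to 56; max(0, 71 - 56) = 15.
Total collected = 0 + 7 + 0 + 19 + 15 = 41.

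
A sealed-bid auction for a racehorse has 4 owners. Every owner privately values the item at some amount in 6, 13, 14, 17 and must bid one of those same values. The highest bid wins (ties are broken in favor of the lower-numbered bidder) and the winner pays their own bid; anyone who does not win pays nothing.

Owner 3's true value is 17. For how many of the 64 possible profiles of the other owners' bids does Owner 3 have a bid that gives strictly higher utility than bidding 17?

Others bid (6, 6, 6): truth gives 0; bid 13 gives 4 > 0. Violating.
Others bid (6, 6, 13): truth gives 0; bid 13 gives 4 > 0. Violating.
Others bid (6, 6, 14): truth gives 0; bid 14 gives 3 > 0. Violating.
Others bid (6, 13, 6): truth gives 0; bid 14 gives 3 > 0. Violating.
Others bid (6, 6, 17): truth gives 0; no alternative beats it.
Others bid (6, 13, 17): truth gives 0; no alternative beats it.
(Checking all 64 profiles: 12 have a profitable deviation, 52 do not.)

12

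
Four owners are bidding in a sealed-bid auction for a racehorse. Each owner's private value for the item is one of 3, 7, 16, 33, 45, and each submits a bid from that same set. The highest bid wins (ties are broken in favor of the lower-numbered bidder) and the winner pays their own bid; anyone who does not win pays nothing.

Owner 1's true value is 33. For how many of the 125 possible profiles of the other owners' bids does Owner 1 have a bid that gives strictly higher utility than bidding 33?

Others bid (3, 3, 3): truth gives 0; bid 3 gives 30 > 0. Violating.
Others bid (3, 3, 7): truth gives 0; bid 7 gives 26 > 0. Violating.
Others bid (3, 3, 16): truth gives 0; bid 16 gives 17 > 0. Violating.
Others bid (3, 7, 3): truth gives 0; bid 7 gives 26 > 0. Violating.
Others bid (3, 3, 33): truth gives 0; no alternative beats it.
Others bid (3, 3, 45): truth gives 0; no alternative beats it.
(Checking all 125 profiles: 27 have a profitable deviation, 98 do not.)

27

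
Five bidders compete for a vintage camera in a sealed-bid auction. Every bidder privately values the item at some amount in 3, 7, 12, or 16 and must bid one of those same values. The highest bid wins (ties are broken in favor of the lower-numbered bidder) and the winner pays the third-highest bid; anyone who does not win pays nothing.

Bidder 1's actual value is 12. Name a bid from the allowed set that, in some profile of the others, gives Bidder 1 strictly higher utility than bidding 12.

Suppose Bidder 2 bids 3, Bidder 3 bids 3, Bidder 4 bids 3 and Bidder 5 bids 16.
Bid 12: loses, pays 0, utility 0.
Bid 16: wins, pays 3, utility 12 - 3 = 9.
So bidding 16 beats truth here (9 > 0).

16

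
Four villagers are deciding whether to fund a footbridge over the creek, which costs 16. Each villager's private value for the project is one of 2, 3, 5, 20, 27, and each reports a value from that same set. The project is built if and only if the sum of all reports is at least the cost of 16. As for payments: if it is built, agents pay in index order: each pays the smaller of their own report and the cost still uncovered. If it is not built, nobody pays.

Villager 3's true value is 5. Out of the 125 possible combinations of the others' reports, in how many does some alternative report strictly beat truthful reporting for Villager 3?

22

Others report (2, 2, 20): truth gives 0; report 2 gives 3 > 0. Violating.
Others report (2, 2, 27): truth gives 0; report 2 gives 3 > 0. Violating.
Others report (2, 3, 20): truth gives 0; report 2 gives 3 > 0. Violating.
Others report (2, 3, 27): truth gives 0; report 2 gives 3 > 0. Violating.
Others report (2, 2, 2): truth gives 0; no alternative beats it.
Others report (2, 2, 3): truth gives 0; no alternative beats it.
(Checking all 125 profiles: 22 have a profitable deviation, 103 do not.)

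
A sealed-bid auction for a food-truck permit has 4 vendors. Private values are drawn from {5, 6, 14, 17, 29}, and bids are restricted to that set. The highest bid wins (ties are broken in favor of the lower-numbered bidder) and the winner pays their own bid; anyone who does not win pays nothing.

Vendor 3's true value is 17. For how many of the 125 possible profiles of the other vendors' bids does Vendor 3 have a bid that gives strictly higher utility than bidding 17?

Others bid (5, 5, 5): truth gives 0; bid 6 gives 11 > 0. Violating.
Others bid (5, 5, 6): truth gives 0; bid 6 gives 11 > 0. Violating.
Others bid (5, 5, 14): truth gives 0; bid 14 gives 3 > 0. Violating.
Others bid (5, 6, 5): truth gives 0; bid 14 gives 3 > 0. Violating.
Others bid (5, 5, 17): truth gives 0; no alternative beats it.
Others bid (5, 5, 29): truth gives 0; no alternative beats it.
(Checking all 125 profiles: 12 have a profitable deviation, 113 do not.)

12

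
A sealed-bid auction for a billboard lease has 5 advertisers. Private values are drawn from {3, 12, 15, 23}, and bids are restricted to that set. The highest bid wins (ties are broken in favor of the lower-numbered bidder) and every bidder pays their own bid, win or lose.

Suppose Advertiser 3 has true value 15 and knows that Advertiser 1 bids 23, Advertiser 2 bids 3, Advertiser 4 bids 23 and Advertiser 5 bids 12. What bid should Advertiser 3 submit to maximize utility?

Bid 3: loses but pays 3, utility -3.
Bid 12: loses but pays 12, utility -12.
Bid 15: loses but pays 15, utility -15.
Bid 23: loses but pays 23, utility -23.
The best choice is 3 with utility -3.

3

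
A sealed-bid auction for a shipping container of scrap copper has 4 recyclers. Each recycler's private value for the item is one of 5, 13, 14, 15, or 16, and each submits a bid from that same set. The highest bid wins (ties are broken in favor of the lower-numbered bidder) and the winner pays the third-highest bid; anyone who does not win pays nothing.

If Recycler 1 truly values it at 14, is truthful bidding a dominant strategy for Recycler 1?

Consider the case where Recycler 2 bids 5, Recycler 3 bids 5 and Recycler 4 bids 15.
Truthful bid 14: loses, pays 0, utility 0.
Bid 15 instead: wins, pays 5, utility 14 - 5 = 9.
Since 9 > 0, bidding 15 is strictly better here, so truthful bidding is not dominant.

No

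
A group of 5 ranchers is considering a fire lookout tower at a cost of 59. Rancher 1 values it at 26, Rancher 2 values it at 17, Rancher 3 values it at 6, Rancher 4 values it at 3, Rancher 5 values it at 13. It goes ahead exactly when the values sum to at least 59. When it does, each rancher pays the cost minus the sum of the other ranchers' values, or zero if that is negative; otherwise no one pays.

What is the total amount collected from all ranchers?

38

Total value 65 ≥ cost 59, so it is built.
Rancher 1: others sum to 39; max(0, 59 - 39) = 20.
Rancher 2: others sum to 48; max(0, 59 - 48) = 11.
Rancher 3: others sum to 59; max(0, 59 - 59) = 0.
Rancher 4: others sum to 62; max(0, 59 - 62) = 0.
Rancher 5: others sum to 52; max(0, 59 - 52) = 7.
Total collected = 20 + 11 + 0 + 0 + 7 = 38.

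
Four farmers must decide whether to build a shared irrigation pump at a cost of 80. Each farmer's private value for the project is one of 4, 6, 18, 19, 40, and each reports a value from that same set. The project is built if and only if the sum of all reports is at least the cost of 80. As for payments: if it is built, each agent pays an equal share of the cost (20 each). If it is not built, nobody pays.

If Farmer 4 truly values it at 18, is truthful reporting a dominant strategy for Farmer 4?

No

Consider the case where Farmer 1 reports 4, Farmer 2 reports 18 and Farmer 3 reports 40.
Truthful report 18: project built, pays 20, utility 18 - 20 = -2.
Report 4 instead: project not built, utility 0.
Since 0 > -2, reporting 4 is strictly better here, so truthful reporting is not dominant.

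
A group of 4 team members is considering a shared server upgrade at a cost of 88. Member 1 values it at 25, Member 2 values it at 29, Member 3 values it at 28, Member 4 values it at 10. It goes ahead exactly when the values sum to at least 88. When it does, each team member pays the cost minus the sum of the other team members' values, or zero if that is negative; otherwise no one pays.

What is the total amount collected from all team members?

76

Total value 92 ≥ cost 88, so it is built.
Member 1: others sum to 67; max(0, 88 - 67) = 21.
Member 2: others sum to 63; max(0, 88 - 63) = 25.
Member 3: others sum to 64; max(0, 88 - 64) = 24.
Member 4: others sum to 82; max(0, 88 - 82) = 6.
Total collected = 21 + 25 + 24 + 6 = 76.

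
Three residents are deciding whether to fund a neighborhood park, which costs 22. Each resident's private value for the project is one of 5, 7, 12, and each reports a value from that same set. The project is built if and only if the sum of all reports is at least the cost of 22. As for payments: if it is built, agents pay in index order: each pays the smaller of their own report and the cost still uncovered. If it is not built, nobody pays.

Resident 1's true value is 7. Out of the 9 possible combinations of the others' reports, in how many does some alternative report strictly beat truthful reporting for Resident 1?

Others report (5, 12): truth gives 0; report 5 gives 2 > 0. Violating.
Others report (7, 12): truth gives 0; report 5 gives 2 > 0. Violating.
Others report (12, 5): truth gives 0; report 5 gives 2 > 0. Violating.
Others report (12, 7): truth gives 0; report 5 gives 2 > 0. Violating.
Others report (5, 5): truth gives 0; no alternative beats it.
Others report (5, 7): truth gives 0; no alternative beats it.
(Checking all 9 profiles: 5 have a profitable deviation, 4 do not.)

5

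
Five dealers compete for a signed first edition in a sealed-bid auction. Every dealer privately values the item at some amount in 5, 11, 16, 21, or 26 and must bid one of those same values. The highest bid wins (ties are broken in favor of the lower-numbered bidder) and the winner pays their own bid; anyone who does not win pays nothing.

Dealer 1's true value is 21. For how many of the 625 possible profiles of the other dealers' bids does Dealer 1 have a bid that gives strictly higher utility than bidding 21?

81

Others bid (5, 5, 5, 5): truth gives 0; bid 5 gives 16 > 0. Violating.
Others bid (5, 5, 5, 11): truth gives 0; bid 11 gives 10 > 0. Violating.
Others bid (5, 5, 5, 16): truth gives 0; bid 16 gives 5 > 0. Violating.
Others bid (5, 5, 11, 5): truth gives 0; bid 11 gives 10 > 0. Violating.
Others bid (5, 5, 5, 21): truth gives 0; no alternative beats it.
Others bid (5, 5, 5, 26): truth gives 0; no alternative beats it.
(Checking all 625 profiles: 81 have a profitable deviation, 544 do not.)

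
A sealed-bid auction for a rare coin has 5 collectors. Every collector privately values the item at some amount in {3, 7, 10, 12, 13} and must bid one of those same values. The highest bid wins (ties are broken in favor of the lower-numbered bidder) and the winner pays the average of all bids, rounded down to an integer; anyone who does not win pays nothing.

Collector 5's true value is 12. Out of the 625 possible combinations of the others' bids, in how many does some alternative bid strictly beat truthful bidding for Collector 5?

180

Others bid (3, 3, 3, 3): truth gives 8; bid 7 gives 9 > 8. Violating.
Others bid (3, 3, 3, 12): truth gives 0; bid 13 gives 6 > 0. Violating.
Others bid (3, 3, 7, 12): truth gives 0; bid 13 gives 5 > 0. Violating.
Others bid (3, 3, 10, 12): truth gives 0; bid 13 gives 4 > 0. Violating.
Others bid (3, 3, 3, 7): truth gives 7; no alternative beats it.
Others bid (3, 3, 3, 10): truth gives 6; no alternative beats it.
(Checking all 625 profiles: 180 have a profitable deviation, 445 do not.)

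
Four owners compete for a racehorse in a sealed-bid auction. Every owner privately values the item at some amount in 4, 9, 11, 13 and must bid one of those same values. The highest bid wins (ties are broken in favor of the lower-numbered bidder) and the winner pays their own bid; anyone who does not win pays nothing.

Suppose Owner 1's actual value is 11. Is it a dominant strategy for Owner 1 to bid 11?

No

Consider the case where Owner 2 bids 4, Owner 3 bids 4 and Owner 4 bids 4.
Truthful bid 11: wins, pays 11, utility 11 - 11 = 0.
Bid 4 instead: wins, pays 4, utility 11 - 4 = 7.
Since 7 > 0, bidding 4 is strictly better here, so truthful bidding is not dominant.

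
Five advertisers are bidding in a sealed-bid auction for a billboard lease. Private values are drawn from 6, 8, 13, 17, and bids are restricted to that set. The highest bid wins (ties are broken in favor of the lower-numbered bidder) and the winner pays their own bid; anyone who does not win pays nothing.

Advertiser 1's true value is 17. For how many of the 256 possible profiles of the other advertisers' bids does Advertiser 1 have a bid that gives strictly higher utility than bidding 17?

Others bid (6, 6, 6, 6): truth gives 0; bid 6 gives 11 > 0. Violating.
Others bid (6, 6, 6, 8): truth gives 0; bid 8 gives 9 > 0. Violating.
Others bid (6, 6, 6, 13): truth gives 0; bid 13 gives 4 > 0. Violating.
Others bid (6, 6, 8, 6): truth gives 0; bid 8 gives 9 > 0. Violating.
Others bid (6, 6, 6, 17): truth gives 0; no alternative beats it.
Others bid (6, 6, 8, 17): truth gives 0; no alternative beats it.
(Checking all 256 profiles: 81 have a profitable deviation, 175 do not.)

81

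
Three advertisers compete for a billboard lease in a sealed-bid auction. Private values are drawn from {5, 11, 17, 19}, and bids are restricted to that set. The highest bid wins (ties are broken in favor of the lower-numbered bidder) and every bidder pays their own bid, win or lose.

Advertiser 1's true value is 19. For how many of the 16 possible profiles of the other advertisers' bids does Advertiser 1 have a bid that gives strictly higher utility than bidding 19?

9

Others bid (5, 5): truth gives 0; bid 5 gives 14 > 0. Violating.
Others bid (5, 11): truth gives 0; bid 11 gives 8 > 0. Violating.
Others bid (5, 17): truth gives 0; bid 17 gives 2 > 0. Violating.
Others bid (11, 5): truth gives 0; bid 11 gives 8 > 0. Violating.
Others bid (5, 19): truth gives 0; no alternative beats it.
Others bid (11, 19): truth gives 0; no alternative beats it.
(Checking all 16 profiles: 9 have a profitable deviation, 7 do not.)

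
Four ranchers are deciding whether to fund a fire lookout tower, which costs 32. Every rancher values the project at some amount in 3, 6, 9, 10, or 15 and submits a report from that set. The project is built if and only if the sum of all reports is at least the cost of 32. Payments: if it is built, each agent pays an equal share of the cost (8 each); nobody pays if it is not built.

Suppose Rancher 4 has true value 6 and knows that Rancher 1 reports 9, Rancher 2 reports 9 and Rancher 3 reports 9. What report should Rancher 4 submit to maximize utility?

Report 3: project not built, utility 0.
Report 6: project built, pays 8, utility 6 - 8 = -2.
Report 9: project built, pays 8, utility 6 - 8 = -2.
Report 10: project built, pays 8, utility 6 - 8 = -2.
Report 15: project built, pays 8, utility 6 - 8 = -2.
The best choice is 3 with utility 0.

3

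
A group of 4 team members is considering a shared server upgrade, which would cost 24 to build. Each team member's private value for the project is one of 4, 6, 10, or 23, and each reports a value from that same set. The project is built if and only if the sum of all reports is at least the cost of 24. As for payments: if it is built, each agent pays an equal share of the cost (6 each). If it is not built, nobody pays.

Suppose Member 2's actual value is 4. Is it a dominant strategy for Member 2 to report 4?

Yes

Check each profile of the others' reports and compare truth against every alternative report.
Others report (4, 4, 10): truth gives 0, best alternative gives -2.
Others report (4, 10, 4): truth gives 0, best alternative gives -2.
Others report (6, 6, 6): truth gives 0, best alternative gives -2.
Others report (10, 4, 4): truth gives 0, best alternative gives -2.
Others report (4, 4, 23): truth gives -2, best alternative gives -2.
Others report (4, 6, 10): truth gives -2, best alternative gives -2.
(Remaining 58 profiles checked similarly; truth is weakly best in each.)
In every case the truthful report is at least as good as any alternative, so it is a dominant strategy.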